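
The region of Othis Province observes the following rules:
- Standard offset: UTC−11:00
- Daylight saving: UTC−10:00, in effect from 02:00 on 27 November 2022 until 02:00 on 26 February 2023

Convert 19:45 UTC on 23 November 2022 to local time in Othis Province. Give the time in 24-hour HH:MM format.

At the standard offset (UTC−11:00), 19:45 UTC − 11h = 08:45 Othis Province standard time.
The standard-time date in Othis Province, 23 November 2022, does not fall between 27 November 2022 and 26 February 2023, so daylight saving is not in effect and Othis Province is at UTC−11:00.
19:45 UTC − 11h = 08:45 local.

08:45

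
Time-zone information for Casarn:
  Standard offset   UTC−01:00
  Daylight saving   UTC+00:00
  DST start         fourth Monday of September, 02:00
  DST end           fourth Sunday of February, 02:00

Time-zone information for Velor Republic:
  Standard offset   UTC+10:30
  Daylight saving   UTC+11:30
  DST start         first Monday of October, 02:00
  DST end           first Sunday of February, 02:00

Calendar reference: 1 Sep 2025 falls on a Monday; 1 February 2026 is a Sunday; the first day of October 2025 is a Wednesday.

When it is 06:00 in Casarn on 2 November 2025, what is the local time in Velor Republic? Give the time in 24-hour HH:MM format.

1 September 2025 is a Monday, so the first Monday is September 1 and the fourth is September 22.
1 February 2026 is a Sunday, so the first Sunday is February 1 and the fourth is February 22.
2 November 2025 lies within the daylight-saving period (22 September 2025 – 22 February 2026), so Casarn is on daylight time, UTC+00:00.
06:00 Casarn − 0h = 06:00 UTC.
1 October 2025 is a Wednesday, so the first Monday is October 6.
1 February 2026 is a Sunday, so the first Sunday is February 1.
At the standard offset (UTC+10:30), 06:00 UTC + 10h30m = 16:30 Velor Republic standard time.
The standard-time date in Velor Republic, 2 November 2025, lies within the daylight-saving period (6 October 2025 – 1 February 2026), so Velor Republic is on daylight time, UTC+11:30.
06:00 UTC + 11h30m = 17:30 Velor Republic.

17:30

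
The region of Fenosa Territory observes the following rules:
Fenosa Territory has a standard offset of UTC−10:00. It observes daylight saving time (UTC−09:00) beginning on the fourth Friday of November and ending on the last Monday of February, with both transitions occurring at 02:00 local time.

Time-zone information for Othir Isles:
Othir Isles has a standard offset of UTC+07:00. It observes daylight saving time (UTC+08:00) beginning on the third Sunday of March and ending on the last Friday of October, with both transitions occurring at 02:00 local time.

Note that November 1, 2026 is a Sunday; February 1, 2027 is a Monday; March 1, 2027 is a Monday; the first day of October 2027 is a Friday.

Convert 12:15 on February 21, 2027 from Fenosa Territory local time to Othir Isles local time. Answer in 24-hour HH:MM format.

1 November 2026 is a Sunday, so the first Friday is November 6 and the fourth is November 27.
1 February 2027 is a Monday, so Mondays fall on 1, 8, 15, 22; the last is February 22.
February 21, 2027 lies within the daylight-saving period (27 November 2026 – 22 February 2027), so Fenosa Territory is on daylight time, UTC−09:00.
12:15 Fenosa Territory + 9h = 21:15 UTC.
1 March 2027 is a Monday, so the first Sunday is March 7 and the third is March 21.
1 October 2027 is a Friday, so Fridays fall on 1, 8, 15, 22, 29; the last is October 29.
At the standard offset (UTC+07:00), 21:15 UTC + 7h = 04:15 Othir Isles standard time (rolling into the next day, 22 February 2027).
The standard-time date in Othir Isles, February 22, 2027, does not fall between 21 March and 29 October, so daylight saving is not in effect and Othir Isles is at UTC+07:00.
21:15 UTC + 7h = 04:15 Othir Isles (rolling into the next day, 22 February 2027).

04:15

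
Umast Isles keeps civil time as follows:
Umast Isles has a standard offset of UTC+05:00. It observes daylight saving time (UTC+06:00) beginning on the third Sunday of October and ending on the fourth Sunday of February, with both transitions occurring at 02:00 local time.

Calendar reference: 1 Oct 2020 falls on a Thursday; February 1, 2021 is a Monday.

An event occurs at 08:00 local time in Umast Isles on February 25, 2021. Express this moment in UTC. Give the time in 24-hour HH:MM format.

02:00

1 October 2020 is a Thursday, so the first Sunday is October 4 and the third is October 18.
1 February 2021 is a Monday, so the first Sunday is February 7 and the fourth is February 28.
Daylight saving runs 18 October 2020 – 28 February 2021; February 25, 2021 is inside that window, so Umast Isles is at UTC+06:00.
08:00 local − 6h = 02:00 UTC.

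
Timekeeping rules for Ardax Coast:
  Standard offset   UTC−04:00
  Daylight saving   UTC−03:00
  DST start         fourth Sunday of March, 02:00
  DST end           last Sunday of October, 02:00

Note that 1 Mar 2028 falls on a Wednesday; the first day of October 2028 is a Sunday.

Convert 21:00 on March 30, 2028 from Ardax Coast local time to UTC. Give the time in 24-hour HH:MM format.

1 March 2028 is a Wednesday, so the first Sunday is March 5 and the fourth is March 26.
1 October 2028 is a Sunday, so Sundays fall on 1, 8, 15, 22, 29; the last is October 29.
March 30, 2028 falls between 26 March and 29 October, so daylight saving is in effect and Ardax Coast is at UTC−03:00.
21:00 local + 3h = 00:00 UTC (rolling into the next day, 31 March 2028).

00:00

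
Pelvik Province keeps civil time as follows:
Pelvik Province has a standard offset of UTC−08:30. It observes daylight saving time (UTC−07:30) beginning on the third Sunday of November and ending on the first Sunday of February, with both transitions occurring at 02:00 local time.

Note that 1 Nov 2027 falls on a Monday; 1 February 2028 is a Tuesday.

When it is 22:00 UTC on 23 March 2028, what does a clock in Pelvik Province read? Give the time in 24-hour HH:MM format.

1 November 2027 is a Monday, so the first Sunday is November 7 and the third is November 21.
1 February 2028 is a Tuesday, so the first Sunday is February 6.
At the standard offset (UTC−08:30), 22:00 UTC − 8h30m = 13:30 Pelvik Province standard time.
The standard-time date in Pelvik Province, 23 March 2028, does not fall between 21 November 2027 and 6 February 2028, so daylight saving is not in effect and Pelvik Province is at UTC−08:30.
22:00 UTC − 8h30m = 13:30 local.

13:30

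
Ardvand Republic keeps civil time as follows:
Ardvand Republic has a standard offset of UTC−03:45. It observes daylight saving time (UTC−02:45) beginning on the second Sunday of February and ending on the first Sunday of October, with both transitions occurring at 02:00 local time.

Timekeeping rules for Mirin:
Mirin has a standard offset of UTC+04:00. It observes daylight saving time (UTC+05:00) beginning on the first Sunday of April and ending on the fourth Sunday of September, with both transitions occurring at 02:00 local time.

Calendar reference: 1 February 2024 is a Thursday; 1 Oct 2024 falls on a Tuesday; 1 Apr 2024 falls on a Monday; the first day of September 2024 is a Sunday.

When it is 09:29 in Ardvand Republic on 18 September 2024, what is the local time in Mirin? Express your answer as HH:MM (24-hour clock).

1 February 2024 is a Thursday, so the first Sunday is February 4 and the second is February 11.
1 October 2024 is a Tuesday, so the first Sunday is October 6.
Daylight saving runs 11 February – 6 October; 18 September 2024 is inside that window, so Ardvand Republic is at UTC−02:45.
09:29 Ardvand Republic + 2h45m = 12:14 UTC.
1 April 2024 is a Monday, so the first Sunday is April 7.
1 September 2024 is a Sunday, so the first Sunday is September 1 and the fourth is September 22.
At the standard offset (UTC+04:00), 12:14 UTC + 4h = 16:14 Mirin standard time.
The standard-time date in Mirin, 18 September 2024, lies within the daylight-saving period (7 April – 22 September), so Mirin is on daylight time, UTC+05:00.
12:14 UTC + 5h = 17:14 Mirin.

17:14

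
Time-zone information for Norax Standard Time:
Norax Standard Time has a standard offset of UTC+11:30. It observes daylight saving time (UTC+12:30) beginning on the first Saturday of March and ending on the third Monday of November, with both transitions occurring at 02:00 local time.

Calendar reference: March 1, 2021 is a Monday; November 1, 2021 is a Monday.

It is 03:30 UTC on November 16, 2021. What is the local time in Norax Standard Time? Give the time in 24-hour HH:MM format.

1 March 2021 is a Monday, so the first Saturday is March 6.
1 November 2021 is a Monday, so the first Monday is November 1 and the third is November 15.
At the standard offset (UTC+11:30), 03:30 UTC + 11h30m = 15:00 Norax Standard Time standard time.
The standard-time date in Norax Standard Time, November 16, 2021, is outside the daylight-saving period (6 March – 15 November), so Norax Standard Time is on standard time, UTC+11:30.
03:30 UTC + 11h30m = 15:00 local.

15:00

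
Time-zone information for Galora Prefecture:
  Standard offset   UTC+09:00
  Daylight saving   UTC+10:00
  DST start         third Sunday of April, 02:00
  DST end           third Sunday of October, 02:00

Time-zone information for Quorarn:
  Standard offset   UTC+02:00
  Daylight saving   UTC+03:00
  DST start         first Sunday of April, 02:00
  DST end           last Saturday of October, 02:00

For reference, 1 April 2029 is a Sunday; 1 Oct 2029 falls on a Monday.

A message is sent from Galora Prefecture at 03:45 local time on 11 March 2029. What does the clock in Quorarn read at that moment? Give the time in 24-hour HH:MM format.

20:45

1 April 2029 is a Sunday, so the first Sunday is April 1 and the third is April 15.
1 October 2029 is a Monday, so the first Sunday is October 7 and the third is October 21.
11 March 2029 does not fall between 15 April and 21 October, so daylight saving is not in effect and Galora Prefecture is at UTC+09:00.
03:45 Galora Prefecture − 9h = 18:45 UTC (rolling into the previous day, 10 March 2029).
1 April 2029 is a Sunday, so the first Sunday is April 1.
1 October 2029 is a Monday, so Saturdays fall on 6, 13, 20, 27; the last is October 27.
At the standard offset (UTC+02:00), 18:45 UTC + 2h = 20:45 Quorarn standard time.
The standard-time date in Quorarn, 10 March 2029, does not fall between 1 April and 27 October, so daylight saving is not in effect and Quorarn is at UTC+02:00.
18:45 UTC + 2h = 20:45 Quorarn.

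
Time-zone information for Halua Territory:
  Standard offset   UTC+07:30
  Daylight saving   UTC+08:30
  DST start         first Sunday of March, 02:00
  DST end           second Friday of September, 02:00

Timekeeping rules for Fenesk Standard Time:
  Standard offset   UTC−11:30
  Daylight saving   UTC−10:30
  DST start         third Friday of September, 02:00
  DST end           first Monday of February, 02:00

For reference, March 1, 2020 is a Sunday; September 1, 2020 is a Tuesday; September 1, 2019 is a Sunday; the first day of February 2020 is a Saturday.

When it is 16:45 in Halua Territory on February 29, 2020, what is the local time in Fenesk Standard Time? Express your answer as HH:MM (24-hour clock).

21:45

1 March 2020 is a Sunday, so the first Sunday is March 1.
1 September 2020 is a Tuesday, so the first Friday is September 4 and the second is September 11.
Daylight saving runs 1 March – 11 September; February 29, 2020 is outside that window, so Halua Territory is on standard time at UTC+07:30.
16:45 Halua Territory − 7h30m = 09:15 UTC.
1 September 2019 is a Sunday, so the first Friday is September 6 and the third is September 20.
1 February 2020 is a Saturday, so the first Monday is February 3.
At the standard offset (UTC−11:30), 09:15 UTC − 11h30m = 21:45 Fenesk Standard Time standard time (rolling into the previous day, 28 February 2020).
The standard-time date in Fenesk Standard Time, February 28, 2020, does not fall between 20 September 2019 and 3 February 2020, so daylight saving is not in effect and Fenesk Standard Time is at UTC−11:30.
09:15 UTC − 11h30m = 21:45 Fenesk Standard Time (rolling into the previous day, 28 February 2020).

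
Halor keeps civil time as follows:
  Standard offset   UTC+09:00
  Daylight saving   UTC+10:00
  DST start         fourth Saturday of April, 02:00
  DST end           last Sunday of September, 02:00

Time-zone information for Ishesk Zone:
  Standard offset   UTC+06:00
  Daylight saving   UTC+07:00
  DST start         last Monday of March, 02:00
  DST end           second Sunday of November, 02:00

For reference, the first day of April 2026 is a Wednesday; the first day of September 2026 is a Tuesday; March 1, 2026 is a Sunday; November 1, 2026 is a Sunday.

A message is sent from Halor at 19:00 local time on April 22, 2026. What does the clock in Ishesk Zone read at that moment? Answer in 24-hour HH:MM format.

1 April 2026 is a Wednesday, so the first Saturday is April 4 and the fourth is April 25.
1 September 2026 is a Tuesday, so Sundays fall on 6, 13, 20, 27; the last is September 27.
April 22, 2026 does not fall between 25 April and 27 September, so daylight saving is not in effect and Halor is at UTC+09:00.
19:00 Halor − 9h = 10:00 UTC.
1 March 2026 is a Sunday, so Mondays fall on 2, 9, 16, 23, 30; the last is March 30.
1 November 2026 is a Sunday, so the first Sunday is November 1 and the second is November 8.
At the standard offset (UTC+06:00), 10:00 UTC + 6h = 16:00 Ishesk Zone standard time.
The standard-time date in Ishesk Zone, April 22, 2026, lies within the daylight-saving period (30 March – 8 November), so Ishesk Zone is on daylight time, UTC+07:00.
10:00 UTC + 7h = 17:00 Ishesk Zone.

17:00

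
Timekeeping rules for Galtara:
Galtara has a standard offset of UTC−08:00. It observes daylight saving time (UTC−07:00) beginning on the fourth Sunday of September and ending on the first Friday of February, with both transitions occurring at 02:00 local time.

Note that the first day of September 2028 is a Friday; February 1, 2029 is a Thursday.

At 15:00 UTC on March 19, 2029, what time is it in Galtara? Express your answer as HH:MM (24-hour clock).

07:00

1 September 2028 is a Friday, so the first Sunday is September 3 and the fourth is September 24.
1 February 2029 is a Thursday, so the first Friday is February 2.
At the standard offset (UTC−08:00), 15:00 UTC − 8h = 07:00 Galtara standard time.
The standard-time date in Galtara, March 19, 2029, is outside the daylight-saving period (24 September 2028 – 2 February 2029), so Galtara is on standard time, UTC−08:00.
15:00 UTC − 8h = 07:00 local.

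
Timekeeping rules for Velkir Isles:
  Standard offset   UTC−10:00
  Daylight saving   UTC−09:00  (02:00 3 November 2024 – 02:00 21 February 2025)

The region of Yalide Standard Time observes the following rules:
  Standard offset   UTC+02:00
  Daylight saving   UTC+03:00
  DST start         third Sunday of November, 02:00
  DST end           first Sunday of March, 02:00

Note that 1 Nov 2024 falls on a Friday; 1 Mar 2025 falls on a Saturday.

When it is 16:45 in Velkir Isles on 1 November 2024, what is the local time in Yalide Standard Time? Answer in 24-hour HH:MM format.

04:45

1 November 2024 does not fall between 3 November 2024 and 21 February 2025, so daylight saving is not in effect and Velkir Isles is at UTC−10:00.
16:45 Velkir Isles + 10h = 02:45 UTC (rolling into the next day, 2 November 2024).
1 November 2024 is a Friday, so the first Sunday is November 3 and the third is November 17.
1 March 2025 is a Saturday, so the first Sunday is March 2.
At the standard offset (UTC+02:00), 02:45 UTC + 2h = 04:45 Yalide Standard Time standard time.
The standard-time date in Yalide Standard Time, 2 November 2024, does not fall between 17 November 2024 and 2 March 2025, so daylight saving is not in effect and Yalide Standard Time is at UTC+02:00.
02:45 UTC + 2h = 04:45 Yalide Standard Time.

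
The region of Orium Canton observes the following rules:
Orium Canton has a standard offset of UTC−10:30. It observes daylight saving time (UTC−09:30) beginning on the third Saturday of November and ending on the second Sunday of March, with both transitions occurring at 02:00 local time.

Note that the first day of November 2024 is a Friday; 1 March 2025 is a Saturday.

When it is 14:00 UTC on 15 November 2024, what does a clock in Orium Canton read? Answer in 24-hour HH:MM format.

1 November 2024 is a Friday, so the first Saturday is November 2 and the third is November 16.
1 March 2025 is a Saturday, so the first Sunday is March 2 and the second is March 9.
At the standard offset (UTC−10:30), 14:00 UTC − 10h30m = 03:30 Orium Canton standard time.
Daylight saving runs 16 November 2024 – 9 March 2025; the standard-time date in Orium Canton, 15 November 2024, is outside that window, so Orium Canton is on standard time at UTC−10:30.
14:00 UTC − 10h30m = 03:30 local.

03:30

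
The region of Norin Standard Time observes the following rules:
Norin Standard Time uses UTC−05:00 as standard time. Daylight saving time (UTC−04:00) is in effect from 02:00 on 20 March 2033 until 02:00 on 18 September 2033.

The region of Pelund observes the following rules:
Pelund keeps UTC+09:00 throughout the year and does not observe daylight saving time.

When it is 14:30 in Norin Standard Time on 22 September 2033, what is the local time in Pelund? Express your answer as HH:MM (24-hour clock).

04:30

22 September 2033 does not fall between 20 March and 18 September, so daylight saving is not in effect and Norin Standard Time is at UTC−05:00.
14:30 Norin Standard Time + 5h = 19:30 UTC.
Pelund has no daylight saving, so its offset is UTC+09:00 year-round.
19:30 UTC + 9h = 04:30 Pelund (rolling into the next day, 23 September 2033).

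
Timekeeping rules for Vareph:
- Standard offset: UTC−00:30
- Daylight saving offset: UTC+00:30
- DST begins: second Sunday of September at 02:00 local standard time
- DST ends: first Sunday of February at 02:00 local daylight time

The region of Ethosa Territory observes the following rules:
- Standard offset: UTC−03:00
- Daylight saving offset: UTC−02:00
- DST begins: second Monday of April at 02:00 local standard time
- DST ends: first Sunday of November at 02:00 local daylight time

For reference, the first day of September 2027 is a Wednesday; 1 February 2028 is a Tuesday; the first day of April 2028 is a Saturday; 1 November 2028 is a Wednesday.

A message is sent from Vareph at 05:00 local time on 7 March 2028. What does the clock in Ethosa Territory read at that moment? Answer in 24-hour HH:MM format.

02:30

1 September 2027 is a Wednesday, so the first Sunday is September 5 and the second is September 12.
1 February 2028 is a Tuesday, so the first Sunday is February 6.
7 March 2028 is outside the daylight-saving period (12 September 2027 – 6 February 2028), so Vareph is on standard time, UTC−00:30.
05:00 Vareph + 0h30m = 05:30 UTC.
1 April 2028 is a Saturday, so the first Monday is April 3 and the second is April 10.
1 November 2028 is a Wednesday, so the first Sunday is November 5.
At the standard offset (UTC−03:00), 05:30 UTC − 3h = 02:30 Ethosa Territory standard time.
The standard-time date in Ethosa Territory, 7 March 2028, does not fall between 10 April and 5 November, so daylight saving is not in effect and Ethosa Territory is at UTC−03:00.
05:30 UTC − 3h = 02:30 Ethosa Territory.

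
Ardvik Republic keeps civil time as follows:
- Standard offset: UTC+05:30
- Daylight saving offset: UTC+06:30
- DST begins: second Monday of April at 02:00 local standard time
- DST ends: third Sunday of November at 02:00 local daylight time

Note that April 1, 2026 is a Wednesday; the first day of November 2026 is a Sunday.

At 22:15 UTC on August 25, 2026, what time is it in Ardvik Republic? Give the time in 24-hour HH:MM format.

04:45

1 April 2026 is a Wednesday, so the first Monday is April 6 and the second is April 13.
1 November 2026 is a Sunday, so the first Sunday is November 1 and the third is November 15.
At the standard offset (UTC+05:30), 22:15 UTC + 5h30m = 03:45 Ardvik Republic standard time (rolling into the next day, 26 August 2026).
The standard-time date in Ardvik Republic, August 26, 2026, lies within the daylight-saving period (13 April – 15 November), so Ardvik Republic is on daylight time, UTC+06:30.
22:15 UTC + 6h30m = 04:45 local (rolling into the next day, 26 August 2026).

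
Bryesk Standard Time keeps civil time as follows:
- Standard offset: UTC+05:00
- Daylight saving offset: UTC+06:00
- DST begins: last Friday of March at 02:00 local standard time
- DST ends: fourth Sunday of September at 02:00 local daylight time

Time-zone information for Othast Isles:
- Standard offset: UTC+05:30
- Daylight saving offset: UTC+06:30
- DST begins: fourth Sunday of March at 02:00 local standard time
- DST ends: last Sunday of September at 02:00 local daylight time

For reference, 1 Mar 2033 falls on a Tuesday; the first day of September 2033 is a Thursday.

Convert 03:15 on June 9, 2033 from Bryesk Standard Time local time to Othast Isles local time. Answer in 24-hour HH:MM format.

1 March 2033 is a Tuesday, so Fridays fall on 4, 11, 18, 25; the last is March 25.
1 September 2033 is a Thursday, so the first Sunday is September 4 and the fourth is September 25.
June 9, 2033 lies within the daylight-saving period (25 March – 25 September), so Bryesk Standard Time is on daylight time, UTC+06:00.
03:15 Bryesk Standard Time − 6h = 21:15 UTC (rolling into the previous day, 8 June 2033).
1 March 2033 is a Tuesday, so the first Sunday is March 6 and the fourth is March 27.
1 September 2033 is a Thursday, so Sundays fall on 4, 11, 18, 25; the last is September 25.
At the standard offset (UTC+05:30), 21:15 UTC + 5h30m = 02:45 Othast Isles standard time (rolling into the next day, 9 June 2033).
The standard-time date in Othast Isles, June 9, 2033, falls between 27 March and 25 September, so daylight saving is in effect and Othast Isles is at UTC+06:30.
21:15 UTC + 6h30m = 03:45 Othast Isles (rolling into the next day, 9 June 2033).

03:45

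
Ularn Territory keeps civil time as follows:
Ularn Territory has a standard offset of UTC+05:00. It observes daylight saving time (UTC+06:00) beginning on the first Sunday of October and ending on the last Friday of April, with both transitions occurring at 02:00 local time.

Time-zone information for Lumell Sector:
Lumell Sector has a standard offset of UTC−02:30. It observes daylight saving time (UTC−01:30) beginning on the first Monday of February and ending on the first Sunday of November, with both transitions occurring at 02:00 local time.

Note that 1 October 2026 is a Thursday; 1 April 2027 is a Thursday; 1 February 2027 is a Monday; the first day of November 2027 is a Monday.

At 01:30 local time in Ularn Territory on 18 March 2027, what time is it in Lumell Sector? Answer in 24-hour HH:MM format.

1 October 2026 is a Thursday, so the first Sunday is October 4.
1 April 2027 is a Thursday, so Fridays fall on 2, 9, 16, 23, 30; the last is April 30.
18 March 2027 falls between 4 October 2026 and 30 April 2027, so daylight saving is in effect and Ularn Territory is at UTC+06:00.
01:30 Ularn Territory − 6h = 19:30 UTC (rolling into the previous day, 17 March 2027).
1 February 2027 is a Monday, so the first Monday is February 1.
1 November 2027 is a Monday, so the first Sunday is November 7.
At the standard offset (UTC−02:30), 19:30 UTC − 2h30m = 17:00 Lumell Sector standard time.
Daylight saving runs 1 February – 7 November; the standard-time date in Lumell Sector, 17 March 2027, is inside that window, so Lumell Sector is at UTC−01:30.
19:30 UTC − 1h30m = 18:00 Lumell Sector.

18:00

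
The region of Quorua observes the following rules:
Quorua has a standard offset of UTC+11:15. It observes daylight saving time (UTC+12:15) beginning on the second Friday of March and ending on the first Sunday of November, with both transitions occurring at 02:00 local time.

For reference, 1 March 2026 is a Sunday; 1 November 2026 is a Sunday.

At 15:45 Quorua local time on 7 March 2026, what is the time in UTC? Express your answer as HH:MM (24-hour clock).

04:30

1 March 2026 is a Sunday, so the first Friday is March 6 and the second is March 13.
1 November 2026 is a Sunday, so the first Sunday is November 1.
7 March 2026 does not fall between 13 March and 1 November, so daylight saving is not in effect and Quorua is at UTC+11:15.
15:45 local − 11h15m = 04:30 UTC.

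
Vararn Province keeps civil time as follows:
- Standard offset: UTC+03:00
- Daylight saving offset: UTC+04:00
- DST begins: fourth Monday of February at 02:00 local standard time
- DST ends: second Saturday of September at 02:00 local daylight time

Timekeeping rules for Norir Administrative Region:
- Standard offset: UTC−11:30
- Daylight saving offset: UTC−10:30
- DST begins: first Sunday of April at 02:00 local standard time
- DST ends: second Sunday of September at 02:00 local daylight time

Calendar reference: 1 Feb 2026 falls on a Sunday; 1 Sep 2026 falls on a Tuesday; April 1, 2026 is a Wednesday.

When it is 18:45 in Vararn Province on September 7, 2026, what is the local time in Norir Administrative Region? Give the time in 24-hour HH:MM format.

1 February 2026 is a Sunday, so the first Monday is February 2 and the fourth is February 23.
1 September 2026 is a Tuesday, so the first Saturday is September 5 and the second is September 12.
September 7, 2026 falls between 23 February and 12 September, so daylight saving is in effect and Vararn Province is at UTC+04:00.
18:45 Vararn Province − 4h = 14:45 UTC.
1 April 2026 is a Wednesday, so the first Sunday is April 5.
1 September 2026 is a Tuesday, so the first Sunday is September 6 and the second is September 13.
At the standard offset (UTC−11:30), 14:45 UTC − 11h30m = 03:15 Norir Administrative Region standard time.
The standard-time date in Norir Administrative Region, September 7, 2026, lies within the daylight-saving period (5 April – 13 September), so Norir Administrative Region is on daylight time, UTC−10:30.
14:45 UTC − 10h30m = 04:15 Norir Administrative Region.

04:15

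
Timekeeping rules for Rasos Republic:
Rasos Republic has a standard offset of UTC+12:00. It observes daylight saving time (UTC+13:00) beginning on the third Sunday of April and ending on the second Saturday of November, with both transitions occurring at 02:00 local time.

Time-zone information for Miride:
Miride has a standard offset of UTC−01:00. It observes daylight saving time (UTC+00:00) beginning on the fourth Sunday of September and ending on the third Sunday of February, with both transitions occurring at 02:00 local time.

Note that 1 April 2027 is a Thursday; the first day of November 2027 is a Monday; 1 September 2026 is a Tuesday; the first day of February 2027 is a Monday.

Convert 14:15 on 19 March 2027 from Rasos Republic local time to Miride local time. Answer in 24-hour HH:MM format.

1 April 2027 is a Thursday, so the first Sunday is April 4 and the third is April 18.
1 November 2027 is a Monday, so the first Saturday is November 6 and the second is November 13.
19 March 2027 is outside the daylight-saving period (18 April – 13 November), so Rasos Republic is on standard time, UTC+12:00.
14:15 Rasos Republic − 12h = 02:15 UTC.
1 September 2026 is a Tuesday, so the first Sunday is September 6 and the fourth is September 27.
1 February 2027 is a Monday, so the first Sunday is February 7 and the third is February 21.
At the standard offset (UTC−01:00), 02:15 UTC − 1h = 01:15 Miride standard time.
The standard-time date in Miride, 19 March 2027, does not fall between 27 September 2026 and 21 February 2027, so daylight saving is not in effect and Miride is at UTC−01:00.
02:15 UTC − 1h = 01:15 Miride.

01:15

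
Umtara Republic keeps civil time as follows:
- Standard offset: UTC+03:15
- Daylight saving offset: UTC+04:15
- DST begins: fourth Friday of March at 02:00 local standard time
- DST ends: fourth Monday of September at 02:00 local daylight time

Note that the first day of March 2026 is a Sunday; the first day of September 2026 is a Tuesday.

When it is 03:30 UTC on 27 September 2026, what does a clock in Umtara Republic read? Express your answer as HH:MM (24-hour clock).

07:45

1 March 2026 is a Sunday, so the first Friday is March 6 and the fourth is March 27.
1 September 2026 is a Tuesday, so the first Monday is September 7 and the fourth is September 28.
At the standard offset (UTC+03:15), 03:30 UTC + 3h15m = 06:45 Umtara Republic standard time.
Daylight saving runs 27 March – 28 September; the standard-time date in Umtara Republic, 27 September 2026, is inside that window, so Umtara Republic is at UTC+04:15.
03:30 UTC + 4h15m = 07:45 local.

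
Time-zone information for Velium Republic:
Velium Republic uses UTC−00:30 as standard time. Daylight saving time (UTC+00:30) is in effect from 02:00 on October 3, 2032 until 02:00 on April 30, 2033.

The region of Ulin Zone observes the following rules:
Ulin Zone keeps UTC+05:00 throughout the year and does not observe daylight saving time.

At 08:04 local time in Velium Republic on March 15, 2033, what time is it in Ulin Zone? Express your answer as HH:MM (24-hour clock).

12:34

March 15, 2033 falls between 3 October 2032 and 30 April 2033, so daylight saving is in effect and Velium Republic is at UTC+00:30.
08:04 Velium Republic − 0h30m = 07:34 UTC.
Ulin Zone stays on UTC+05:00 all year.
07:34 UTC + 5h = 12:34 Ulin Zone.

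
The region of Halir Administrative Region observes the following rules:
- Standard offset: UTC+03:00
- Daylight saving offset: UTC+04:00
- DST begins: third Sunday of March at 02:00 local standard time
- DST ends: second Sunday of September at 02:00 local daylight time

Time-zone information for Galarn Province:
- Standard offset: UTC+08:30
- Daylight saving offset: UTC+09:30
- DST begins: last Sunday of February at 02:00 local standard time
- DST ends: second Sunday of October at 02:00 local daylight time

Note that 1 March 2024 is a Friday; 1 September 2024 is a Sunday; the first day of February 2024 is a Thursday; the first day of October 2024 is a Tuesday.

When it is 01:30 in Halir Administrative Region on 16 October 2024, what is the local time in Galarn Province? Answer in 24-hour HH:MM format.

1 March 2024 is a Friday, so the first Sunday is March 3 and the third is March 17.
1 September 2024 is a Sunday, so the first Sunday is September 1 and the second is September 8.
16 October 2024 is outside the daylight-saving period (17 March – 8 September), so Halir Administrative Region is on standard time, UTC+03:00.
01:30 Halir Administrative Region − 3h = 22:30 UTC (rolling into the previous day, 15 October 2024).
1 February 2024 is a Thursday, so Sundays fall on 4, 11, 18, 25; the last is February 25.
1 October 2024 is a Tuesday, so the first Sunday is October 6 and the second is October 13.
At the standard offset (UTC+08:30), 22:30 UTC + 8h30m = 07:00 Galarn Province standard time (rolling into the next day, 16 October 2024).
The standard-time date in Galarn Province, 16 October 2024, is outside the daylight-saving period (25 February – 13 October), so Galarn Province is on standard time, UTC+08:30.
22:30 UTC + 8h30m = 07:00 Galarn Province (rolling into the next day, 16 October 2024).

07:00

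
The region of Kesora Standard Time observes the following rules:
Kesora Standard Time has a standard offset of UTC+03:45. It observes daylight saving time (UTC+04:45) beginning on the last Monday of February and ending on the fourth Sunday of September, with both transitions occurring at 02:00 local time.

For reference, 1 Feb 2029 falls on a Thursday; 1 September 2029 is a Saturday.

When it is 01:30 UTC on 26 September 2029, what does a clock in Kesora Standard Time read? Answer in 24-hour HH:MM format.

1 February 2029 is a Thursday, so Mondays fall on 5, 12, 19, 26; the last is February 26.
1 September 2029 is a Saturday, so the first Sunday is September 2 and the fourth is September 23.
At the standard offset (UTC+03:45), 01:30 UTC + 3h45m = 05:15 Kesora Standard Time standard time.
Daylight saving runs 26 February – 23 September; the standard-time date in Kesora Standard Time, 26 September 2029, is outside that window, so Kesora Standard Time is on standard time at UTC+03:45.
01:30 UTC + 3h45m = 05:15 local.

05:15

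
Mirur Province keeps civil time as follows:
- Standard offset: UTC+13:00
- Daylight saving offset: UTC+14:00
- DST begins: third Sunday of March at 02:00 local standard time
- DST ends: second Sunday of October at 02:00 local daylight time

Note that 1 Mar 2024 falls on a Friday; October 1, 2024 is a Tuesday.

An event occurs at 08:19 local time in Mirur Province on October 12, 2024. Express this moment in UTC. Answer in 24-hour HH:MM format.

1 March 2024 is a Friday, so the first Sunday is March 3 and the third is March 17.
1 October 2024 is a Tuesday, so the first Sunday is October 6 and the second is October 13.
Daylight saving runs 17 March – 13 October; October 12, 2024 is inside that window, so Mirur Province is at UTC+14:00.
08:19 local − 14h = 18:19 UTC (rolling into the previous day, 11 October 2024).

18:19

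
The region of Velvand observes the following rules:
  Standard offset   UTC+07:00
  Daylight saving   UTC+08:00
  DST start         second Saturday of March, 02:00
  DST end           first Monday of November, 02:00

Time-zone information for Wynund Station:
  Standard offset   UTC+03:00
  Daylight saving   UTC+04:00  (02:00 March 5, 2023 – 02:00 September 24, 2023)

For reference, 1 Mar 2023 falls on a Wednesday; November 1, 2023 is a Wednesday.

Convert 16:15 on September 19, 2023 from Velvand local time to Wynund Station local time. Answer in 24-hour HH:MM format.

1 March 2023 is a Wednesday, so the first Saturday is March 4 and the second is March 11.
1 November 2023 is a Wednesday, so the first Monday is November 6.
September 19, 2023 lies within the daylight-saving period (11 March – 6 November), so Velvand is on daylight time, UTC+08:00.
16:15 Velvand − 8h = 08:15 UTC.
At the standard offset (UTC+03:00), 08:15 UTC + 3h = 11:15 Wynund Station standard time.
The standard-time date in Wynund Station, September 19, 2023, lies within the daylight-saving period (5 March – 24 September), so Wynund Station is on daylight time, UTC+04:00.
08:15 UTC + 4h = 12:15 Wynund Station.

12:15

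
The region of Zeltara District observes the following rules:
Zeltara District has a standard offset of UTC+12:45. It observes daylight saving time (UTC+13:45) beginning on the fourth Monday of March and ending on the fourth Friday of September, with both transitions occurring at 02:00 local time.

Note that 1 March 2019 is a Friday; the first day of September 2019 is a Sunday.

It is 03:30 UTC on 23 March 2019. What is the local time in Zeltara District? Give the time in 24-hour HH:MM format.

1 March 2019 is a Friday, so the first Monday is March 4 and the fourth is March 25.
1 September 2019 is a Sunday, so the first Friday is September 6 and the fourth is September 27.
At the standard offset (UTC+12:45), 03:30 UTC + 12h45m = 16:15 Zeltara District standard time.
The standard-time date in Zeltara District, 23 March 2019, does not fall between 25 March and 27 September, so daylight saving is not in effect and Zeltara District is at UTC+12:45.
03:30 UTC + 12h45m = 16:15 local.

16:15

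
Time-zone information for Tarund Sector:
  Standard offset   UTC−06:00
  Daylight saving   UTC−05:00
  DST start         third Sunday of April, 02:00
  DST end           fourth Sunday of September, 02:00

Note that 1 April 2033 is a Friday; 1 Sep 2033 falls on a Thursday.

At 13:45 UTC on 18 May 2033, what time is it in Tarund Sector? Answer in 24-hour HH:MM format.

1 April 2033 is a Friday, so the first Sunday is April 3 and the third is April 17.
1 September 2033 is a Thursday, so the first Sunday is September 4 and the fourth is September 25.
At the standard offset (UTC−06:00), 13:45 UTC − 6h = 07:45 Tarund Sector standard time.
Daylight saving runs 17 April – 25 September; the standard-time date in Tarund Sector, 18 May 2033, is inside that window, so Tarund Sector is at UTC−05:00.
13:45 UTC − 5h = 08:45 local.

08:45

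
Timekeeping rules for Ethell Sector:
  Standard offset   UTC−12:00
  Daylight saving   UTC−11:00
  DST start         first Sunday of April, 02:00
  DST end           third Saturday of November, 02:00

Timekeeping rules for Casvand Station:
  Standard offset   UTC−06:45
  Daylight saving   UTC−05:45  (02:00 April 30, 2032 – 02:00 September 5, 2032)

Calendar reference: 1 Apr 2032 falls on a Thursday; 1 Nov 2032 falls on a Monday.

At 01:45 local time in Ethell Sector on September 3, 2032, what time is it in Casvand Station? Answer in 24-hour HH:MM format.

07:00

1 April 2032 is a Thursday, so the first Sunday is April 4.
1 November 2032 is a Monday, so the first Saturday is November 6 and the third is November 20.
September 3, 2032 falls between 4 April and 20 November, so daylight saving is in effect and Ethell Sector is at UTC−11:00.
01:45 Ethell Sector + 11h = 12:45 UTC.
At the standard offset (UTC−06:45), 12:45 UTC − 6h45m = 06:00 Casvand Station standard time.
The standard-time date in Casvand Station, September 3, 2032, lies within the daylight-saving period (30 April – 5 September), so Casvand Station is on daylight time, UTC−05:45.
12:45 UTC − 5h45m = 07:00 Casvand Station.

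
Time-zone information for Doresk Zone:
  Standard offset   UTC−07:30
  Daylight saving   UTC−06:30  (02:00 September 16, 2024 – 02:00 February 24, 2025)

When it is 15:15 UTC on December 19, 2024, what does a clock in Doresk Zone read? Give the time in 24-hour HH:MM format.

08:45

At the standard offset (UTC−07:30), 15:15 UTC − 7h30m = 07:45 Doresk Zone standard time.
The standard-time date in Doresk Zone, December 19, 2024, lies within the daylight-saving period (16 September 2024 – 24 February 2025), so Doresk Zone is on daylight time, UTC−06:30.
15:15 UTC − 6h30m = 08:45 local.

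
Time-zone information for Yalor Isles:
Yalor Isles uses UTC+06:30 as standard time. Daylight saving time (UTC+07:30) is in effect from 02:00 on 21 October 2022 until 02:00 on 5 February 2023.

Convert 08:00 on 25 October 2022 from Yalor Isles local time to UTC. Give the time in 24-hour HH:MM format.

Daylight saving runs 21 October 2022 – 5 February 2023; 25 October 2022 is inside that window, so Yalor Isles is at UTC+07:30.
08:00 local − 7h30m = 00:30 UTC.

00:30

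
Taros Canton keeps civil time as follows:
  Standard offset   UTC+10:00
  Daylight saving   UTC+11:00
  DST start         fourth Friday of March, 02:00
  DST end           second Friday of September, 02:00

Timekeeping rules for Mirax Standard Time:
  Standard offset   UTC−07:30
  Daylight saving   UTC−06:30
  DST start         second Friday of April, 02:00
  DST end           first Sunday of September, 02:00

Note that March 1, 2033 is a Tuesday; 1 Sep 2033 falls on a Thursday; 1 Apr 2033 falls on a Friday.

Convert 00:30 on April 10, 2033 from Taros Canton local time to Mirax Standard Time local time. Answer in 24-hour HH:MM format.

1 March 2033 is a Tuesday, so the first Friday is March 4 and the fourth is March 25.
1 September 2033 is a Thursday, so the first Friday is September 2 and the second is September 9.
Daylight saving runs 25 March – 9 September; April 10, 2033 is inside that window, so Taros Canton is at UTC+11:00.
00:30 Taros Canton − 11h = 13:30 UTC (rolling into the previous day, 9 April 2033).
1 April 2033 is a Friday, so the first Friday is April 1 and the second is April 8.
1 September 2033 is a Thursday, so the first Sunday is September 4.
At the standard offset (UTC−07:30), 13:30 UTC − 7h30m = 06:00 Mirax Standard Time standard time.
The standard-time date in Mirax Standard Time, April 9, 2033, lies within the daylight-saving period (8 April – 4 September), so Mirax Standard Time is on daylight time, UTC−06:30.
13:30 UTC − 6h30m = 07:00 Mirax Standard Time.

07:00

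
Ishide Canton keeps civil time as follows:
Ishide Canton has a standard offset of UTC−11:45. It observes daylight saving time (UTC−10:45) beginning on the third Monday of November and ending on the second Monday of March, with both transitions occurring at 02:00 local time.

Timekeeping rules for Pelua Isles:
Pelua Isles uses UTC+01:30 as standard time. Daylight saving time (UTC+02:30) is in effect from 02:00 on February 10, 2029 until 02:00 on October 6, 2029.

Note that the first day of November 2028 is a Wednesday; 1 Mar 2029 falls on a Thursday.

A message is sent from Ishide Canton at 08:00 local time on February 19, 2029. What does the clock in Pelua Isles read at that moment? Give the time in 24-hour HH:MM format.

1 November 2028 is a Wednesday, so the first Monday is November 6 and the third is November 20.
1 March 2029 is a Thursday, so the first Monday is March 5 and the second is March 12.
February 19, 2029 lies within the daylight-saving period (20 November 2028 – 12 March 2029), so Ishide Canton is on daylight time, UTC−10:45.
08:00 Ishide Canton + 10h45m = 18:45 UTC.
At the standard offset (UTC+01:30), 18:45 UTC + 1h30m = 20:15 Pelua Isles standard time.
Daylight saving runs 10 February – 6 October; the standard-time date in Pelua Isles, February 19, 2029, is inside that window, so Pelua Isles is at UTC+02:30.
18:45 UTC + 2h30m = 21:15 Pelua Isles.

21:15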